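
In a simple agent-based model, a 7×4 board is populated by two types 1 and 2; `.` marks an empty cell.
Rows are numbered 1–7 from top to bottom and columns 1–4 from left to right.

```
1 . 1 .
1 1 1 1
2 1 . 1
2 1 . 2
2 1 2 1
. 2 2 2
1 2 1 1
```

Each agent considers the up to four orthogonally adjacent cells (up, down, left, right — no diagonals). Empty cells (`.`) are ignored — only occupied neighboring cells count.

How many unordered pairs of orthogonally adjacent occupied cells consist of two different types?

14

Scan each occupied cell's neighbors to the right and below so each pair is counted once.
From row 1: 0 unlike of 2 pairs (running 0/2).
From row 2: 1 unlike of 6 pairs (running 1/8).
From row 3: 2 unlike of 4 pairs (running 3/12).
From row 4: 2 unlike of 4 pairs (running 5/16).
From row 5: 5 unlike of 6 pairs (running 10/22).
From row 6: 2 unlike of 5 pairs (running 12/27).
From row 7: 2 unlike of 3 pairs (running 14/30).
Total adjacent occupied pairs: 30; unlike-type pairs: 14.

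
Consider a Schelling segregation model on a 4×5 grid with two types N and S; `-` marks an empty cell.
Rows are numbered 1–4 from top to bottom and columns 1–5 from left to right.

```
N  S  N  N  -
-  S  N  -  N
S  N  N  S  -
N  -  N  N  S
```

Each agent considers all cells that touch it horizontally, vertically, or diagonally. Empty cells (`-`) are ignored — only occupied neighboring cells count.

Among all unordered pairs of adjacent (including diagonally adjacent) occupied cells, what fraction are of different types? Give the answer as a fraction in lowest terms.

16/31

Scan each occupied cell's neighbors to the right and below (and the two forward diagonals) so each pair is counted once.
Row 1: N(1,1)–S(1,2)≠ N(1,1)–S(2,2)≠ S(1,2)–N(1,3)≠ S(1,2)–S(2,2)= S(1,2)–N(2,3)≠ N(1,3)–N(1,4)= N(1,3)–N(2,3)= N(1,3)–S(2,2)≠ N(1,4)–N(2,5)= N(1,4)–N(2,3)=  → 5/10 unlike.
Row 2: S(2,2)–N(2,3)≠ S(2,2)–N(3,2)≠ S(2,2)–N(3,3)≠ S(2,2)–S(3,1)= N(2,3)–N(3,3)= N(2,3)–S(3,4)≠ N(2,3)–N(3,2)= N(2,5)–S(3,4)≠  → 5/8 unlike.
Row 3: S(3,1)–N(3,2)≠ S(3,1)–N(4,1)≠ N(3,2)–N(3,3)= N(3,2)–N(4,3)= N(3,2)–N(4,1)= N(3,3)–S(3,4)≠ N(3,3)–N(4,3)= N(3,3)–N(4,4)= S(3,4)–N(4,4)≠ S(3,4)–S(4,5)= S(3,4)–N(4,3)≠  → 5/11 unlike.
Row 4: N(4,3)–N(4,4)= N(4,4)–S(4,5)≠  → 1/2 unlike.
Total adjacent occupied pairs: 31; unlike-type pairs: 16.
16/31 is already in lowest terms.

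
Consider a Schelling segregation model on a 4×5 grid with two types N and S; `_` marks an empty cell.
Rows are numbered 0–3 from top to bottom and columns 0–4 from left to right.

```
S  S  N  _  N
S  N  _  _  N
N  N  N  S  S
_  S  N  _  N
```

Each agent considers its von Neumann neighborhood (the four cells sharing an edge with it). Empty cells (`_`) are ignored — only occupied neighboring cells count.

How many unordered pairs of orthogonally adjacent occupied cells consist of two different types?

9

Scan each occupied cell's neighbors to the right and below so each pair is counted once.
Row 0: S(0,0)–S(0,1)= S(0,0)–S(1,0)= S(0,1)–N(0,2)≠ S(0,1)–N(1,1)≠ N(0,4)–N(1,4)=  → 2/5 unlike.
Row 1: S(1,0)–N(1,1)≠ S(1,0)–N(2,0)≠ N(1,1)–N(2,1)= N(1,4)–S(2,4)≠  → 3/4 unlike.
Row 2: N(2,0)–N(2,1)= N(2,1)–N(2,2)= N(2,1)–S(3,1)≠ N(2,2)–S(2,3)≠ N(2,2)–N(3,2)= S(2,3)–S(2,4)= S(2,4)–N(3,4)≠  → 3/7 unlike.
Row 3: S(3,1)–N(3,2)≠  → 1/1 unlike.
Total adjacent occupied pairs: 17; unlike-type pairs: 9.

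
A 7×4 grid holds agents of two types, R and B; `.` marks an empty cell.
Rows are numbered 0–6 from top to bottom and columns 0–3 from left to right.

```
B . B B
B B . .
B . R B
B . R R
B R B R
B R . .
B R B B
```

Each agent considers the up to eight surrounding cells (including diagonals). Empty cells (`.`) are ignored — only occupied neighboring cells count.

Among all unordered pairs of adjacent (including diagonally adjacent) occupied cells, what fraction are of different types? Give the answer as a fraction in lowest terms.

19/39

Scan each occupied cell's neighbors to the right and below (and the two forward diagonals) so each pair is counted once.
From row 0: 0 unlike of 4 pairs (running 0/4).
From row 1: 1 unlike of 4 pairs (running 1/8).
From row 2: 3 unlike of 6 pairs (running 4/14).
From row 3: 3 unlike of 8 pairs (running 7/22).
From row 4: 6 unlike of 8 pairs (running 13/30).
From row 5: 4 unlike of 6 pairs (running 17/36).
From row 6: 2 unlike of 3 pairs (running 19/39).
Total adjacent occupied pairs: 39; unlike-type pairs: 19.
19/39 is already in lowest terms.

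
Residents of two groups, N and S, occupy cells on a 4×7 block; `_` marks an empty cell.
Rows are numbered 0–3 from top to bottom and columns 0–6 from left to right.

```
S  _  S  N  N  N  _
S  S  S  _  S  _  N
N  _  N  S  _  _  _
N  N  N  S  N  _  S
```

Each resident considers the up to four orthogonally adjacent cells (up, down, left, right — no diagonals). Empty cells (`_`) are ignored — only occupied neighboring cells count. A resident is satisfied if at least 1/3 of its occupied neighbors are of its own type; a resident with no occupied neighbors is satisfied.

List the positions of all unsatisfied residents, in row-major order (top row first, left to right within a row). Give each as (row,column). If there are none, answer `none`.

Row 0: (0,0)S 1/1 ✓ · (0,2)S 1/2 ✓ · (0,3)N 1/2 ✓ · (0,4)N 2/3 ✓ · (0,5)N 1/1 ✓
Row 1: (1,0)S 2/3 ✓ · (1,1)S 2/2 ✓ · (1,2)S 2/3 ✓ · (1,4)S 0/1 ✗ · (1,6)N 0/0 ✓
Row 2: (2,0)N 1/2 ✓ · (2,2)N 1/3 ✓ · (2,3)S 1/2 ✓
Row 3: (3,0)N 2/2 ✓ · (3,1)N 2/2 ✓ · (3,2)N 2/3 ✓ · (3,3)S 1/3 ✓ · (3,4)N 0/1 ✗ · (3,6)S 0/0 ✓

(1,4), (3,4)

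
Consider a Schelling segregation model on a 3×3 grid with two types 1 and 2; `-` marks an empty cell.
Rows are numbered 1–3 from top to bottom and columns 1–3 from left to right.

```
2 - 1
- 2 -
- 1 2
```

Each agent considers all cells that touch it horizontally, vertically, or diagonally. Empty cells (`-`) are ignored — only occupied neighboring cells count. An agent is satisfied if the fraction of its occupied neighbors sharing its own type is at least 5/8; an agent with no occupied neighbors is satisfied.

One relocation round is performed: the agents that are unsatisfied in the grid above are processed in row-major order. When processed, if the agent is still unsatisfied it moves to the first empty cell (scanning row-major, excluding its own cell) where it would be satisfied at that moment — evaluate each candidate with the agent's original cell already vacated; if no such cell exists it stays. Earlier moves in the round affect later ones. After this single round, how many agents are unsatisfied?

Initially unsatisfied (in order): (1,3), (2,2), (3,2), (3,3).
  (1,3): no empty cell satisfies it; stays.
  (2,2): no empty cell satisfies it; stays.
  (3,2): no empty cell satisfies it; stays.
  (3,3) → (1,2).
Resulting grid:
2 2 1
- 2 -
- 1 -
Unsatisfied now: (1,3), (2,2), (3,2).

3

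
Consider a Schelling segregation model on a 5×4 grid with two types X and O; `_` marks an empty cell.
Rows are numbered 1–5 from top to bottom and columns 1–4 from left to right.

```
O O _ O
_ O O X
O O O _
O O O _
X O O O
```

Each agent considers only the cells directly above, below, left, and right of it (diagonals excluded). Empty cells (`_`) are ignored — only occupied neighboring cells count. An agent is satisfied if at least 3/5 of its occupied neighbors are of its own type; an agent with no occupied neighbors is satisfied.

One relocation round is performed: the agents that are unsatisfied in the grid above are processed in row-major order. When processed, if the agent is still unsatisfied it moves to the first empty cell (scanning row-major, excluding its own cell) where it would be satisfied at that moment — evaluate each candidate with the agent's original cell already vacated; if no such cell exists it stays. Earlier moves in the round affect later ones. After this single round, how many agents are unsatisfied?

2

Initially unsatisfied (in order): (1,4), (2,4), (5,1).
  (1,4) → (1,3).
  (2,4): no empty cell satisfies it; stays.
  (5,1): no empty cell satisfies it; stays.
Resulting grid:
O O O _
_ O O X
O O O _
O O O _
X O O O
Unsatisfied now: (2,4), (5,1).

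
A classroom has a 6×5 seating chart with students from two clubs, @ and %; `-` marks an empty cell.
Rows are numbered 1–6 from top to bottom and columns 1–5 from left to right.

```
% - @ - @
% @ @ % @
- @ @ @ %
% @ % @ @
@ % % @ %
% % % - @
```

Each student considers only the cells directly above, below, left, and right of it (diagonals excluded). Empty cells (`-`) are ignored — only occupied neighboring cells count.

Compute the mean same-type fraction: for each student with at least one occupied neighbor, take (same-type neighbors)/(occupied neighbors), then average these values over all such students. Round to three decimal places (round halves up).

Row 1: (1,1)% 1/1 · (1,3)@ 1/1 · (1,5)@ 1/1
Row 2: (2,1)% 1/2 · (2,2)@ 2/3 · (2,3)@ 3/4 · (2,4)% 0/3 · (2,5)@ 1/3
Row 3: (3,2)@ 3/3 · (3,3)@ 3/4 · (3,4)@ 2/4 · (3,5)% 0/3
Row 4: (4,1)% 0/2 · (4,2)@ 1/4 · (4,3)% 1/4 · (4,4)@ 3/4 · (4,5)@ 1/3
Row 5: (5,1)@ 0/3 · (5,2)% 2/4 · (5,3)% 3/4 · (5,4)@ 1/3 · (5,5)% 0/3
Row 6: (6,1)% 1/2 · (6,2)% 3/3 · (6,3)% 2/2 · (6,5)@ 0/1
Sum over 26 students: 1/1 + 1/1 + 1/1 + 1/2 + 2/3 + 3/4 + 0/3 + 1/3 + 3/3 + 3/4 + 2/4 + 0/3 + 0/2 + 1/4 + 1/4 + 3/4 + 1/3 + 0/3 + 2/4 + 3/4 + 1/3 + 0/3 + 1/2 + 3/3 + 2/2 + 0/1 = 79/6; mean = 79/6 ÷ 26 = 79/156 = 0.506410… → 0.506.

0.506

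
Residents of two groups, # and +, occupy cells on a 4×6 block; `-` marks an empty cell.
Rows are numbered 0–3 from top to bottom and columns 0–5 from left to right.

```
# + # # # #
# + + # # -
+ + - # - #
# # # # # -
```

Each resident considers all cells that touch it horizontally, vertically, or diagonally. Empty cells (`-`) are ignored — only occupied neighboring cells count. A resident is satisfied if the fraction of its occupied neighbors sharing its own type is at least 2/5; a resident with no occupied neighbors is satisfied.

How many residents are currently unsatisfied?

Row 0: (0,0)# 1/3 not · (0,1)+ 2/5 satisfied · (0,2)# 2/5 satisfied · (0,3)# 4/5 satisfied · (0,4)# 4/4 satisfied · (0,5)# 2/2 satisfied
Row 1: (1,0)# 1/5 not · (1,1)+ 4/7 satisfied · (1,2)+ 3/7 satisfied · (1,3)# 5/6 satisfied · (1,4)# 6/6 satisfied
Row 2: (2,0)+ 2/5 satisfied · (2,1)+ 3/7 satisfied · (2,3)# 5/6 satisfied · (2,5)# 2/2 satisfied
Row 3: (3,0)# 1/3 not · (3,1)# 2/4 satisfied · (3,2)# 3/4 satisfied · (3,3)# 3/3 satisfied · (3,4)# 3/3 satisfied
Unsatisfied: (0,0), (1,0), (3,0) — 3 in total.

3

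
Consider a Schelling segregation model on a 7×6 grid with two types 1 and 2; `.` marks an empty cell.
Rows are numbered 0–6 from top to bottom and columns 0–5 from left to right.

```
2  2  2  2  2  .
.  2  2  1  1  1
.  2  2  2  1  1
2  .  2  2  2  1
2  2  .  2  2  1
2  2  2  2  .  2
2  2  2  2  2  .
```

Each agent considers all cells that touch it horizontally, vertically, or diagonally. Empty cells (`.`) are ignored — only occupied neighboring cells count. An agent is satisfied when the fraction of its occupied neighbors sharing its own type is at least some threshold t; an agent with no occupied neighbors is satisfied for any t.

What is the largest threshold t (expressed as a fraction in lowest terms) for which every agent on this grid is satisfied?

Row 0: (0,0)2 2/2 · (0,1)2 4/4 · (0,2)2 4/5 · (0,3)2 3/5 · (0,4)2 1/4
Row 1: (1,1)2 6/6 · (1,2)2 7/8 · (1,3)1 2/8 · (1,4)1 4/7 · (1,5)1 3/4
Row 2: (2,1)2 5/5 · (2,2)2 6/7 · (2,3)2 5/8 · (2,4)1 5/8 · (2,5)1 4/5
Row 3: (3,0)2 3/3 · (3,2)2 6/6 · (3,3)2 6/7 · (3,4)2 4/8 · (3,5)1 3/5
Row 4: (4,0)2 4/4 · (4,1)2 6/6 · (4,3)2 6/6 · (4,4)2 5/7 · (4,5)1 1/4
Row 5: (5,0)2 5/5 · (5,1)2 7/7 · (5,2)2 7/7 · (5,3)2 6/6 · (5,5)2 2/3
Row 6: (6,0)2 3/3 · (6,1)2 5/5 · (6,2)2 5/5 · (6,3)2 4/4 · (6,4)2 3/3
The smallest same-type fraction is 1/4 at (0,4), which reduces to 1/4. Any threshold above that leaves this agent unsatisfied.

1/4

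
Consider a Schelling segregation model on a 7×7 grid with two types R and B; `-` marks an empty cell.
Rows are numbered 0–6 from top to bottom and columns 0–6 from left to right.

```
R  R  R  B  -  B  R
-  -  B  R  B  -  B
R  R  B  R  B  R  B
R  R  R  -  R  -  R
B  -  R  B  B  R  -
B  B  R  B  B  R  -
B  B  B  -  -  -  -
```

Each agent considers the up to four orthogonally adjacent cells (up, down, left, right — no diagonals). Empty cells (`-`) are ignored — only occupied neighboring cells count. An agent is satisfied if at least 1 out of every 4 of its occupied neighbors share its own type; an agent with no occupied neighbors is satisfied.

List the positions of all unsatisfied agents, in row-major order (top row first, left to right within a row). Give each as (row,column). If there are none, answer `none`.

Row 0: (0,0)R 1/1 ok · (0,1)R 2/2 ok · (0,2)R 1/3 ok · (0,3)B 0/2 unhappy · (0,5)B 0/1 unhappy · (0,6)R 0/2 unhappy
Row 1: (1,2)B 1/3 ok · (1,3)R 1/4 ok · (1,4)B 1/2 ok · (1,6)B 1/2 ok
Row 2: (2,0)R 2/2 ok · (2,1)R 2/3 ok · (2,2)B 1/4 ok · (2,3)R 1/3 ok · (2,4)B 1/4 ok · (2,5)R 0/2 unhappy · (2,6)B 1/3 ok
Row 3: (3,0)R 2/3 ok · (3,1)R 3/3 ok · (3,2)R 2/3 ok · (3,4)R 0/2 unhappy · (3,6)R 0/1 unhappy
Row 4: (4,0)B 1/2 ok · (4,2)R 2/3 ok · (4,3)B 2/3 ok · (4,4)B 2/4 ok · (4,5)R 1/2 ok
Row 5: (5,0)B 3/3 ok · (5,1)B 2/3 ok · (5,2)R 1/4 ok · (5,3)B 2/3 ok · (5,4)B 2/3 ok · (5,5)R 1/2 ok
Row 6: (6,0)B 2/2 ok · (6,1)B 3/3 ok · (6,2)B 1/2 ok

(0,3), (0,5), (0,6), (2,5), (3,4), (3,6)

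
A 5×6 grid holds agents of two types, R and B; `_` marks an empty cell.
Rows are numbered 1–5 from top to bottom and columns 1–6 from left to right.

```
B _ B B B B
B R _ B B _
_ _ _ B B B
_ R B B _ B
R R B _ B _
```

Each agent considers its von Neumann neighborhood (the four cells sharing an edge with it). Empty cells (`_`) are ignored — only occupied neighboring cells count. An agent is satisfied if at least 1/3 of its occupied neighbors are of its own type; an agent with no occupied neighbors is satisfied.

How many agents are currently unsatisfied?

1

Row 1: (1,1)B 1/1 ok · (1,3)B 1/1 ok · (1,4)B 3/3 ok · (1,5)B 3/3 ok · (1,6)B 1/1 ok
Row 2: (2,1)B 1/2 ok · (2,2)R 0/1 unhappy · (2,4)B 3/3 ok · (2,5)B 3/3 ok
Row 3: (3,4)B 3/3 ok · (3,5)B 3/3 ok · (3,6)B 2/2 ok
Row 4: (4,2)R 1/2 ok · (4,3)B 2/3 ok · (4,4)B 2/2 ok · (4,6)B 1/1 ok
Row 5: (5,1)R 1/1 ok · (5,2)R 2/3 ok · (5,3)B 1/2 ok · (5,5)B 0/0 ok
Unsatisfied: (2,2) — 1 in total.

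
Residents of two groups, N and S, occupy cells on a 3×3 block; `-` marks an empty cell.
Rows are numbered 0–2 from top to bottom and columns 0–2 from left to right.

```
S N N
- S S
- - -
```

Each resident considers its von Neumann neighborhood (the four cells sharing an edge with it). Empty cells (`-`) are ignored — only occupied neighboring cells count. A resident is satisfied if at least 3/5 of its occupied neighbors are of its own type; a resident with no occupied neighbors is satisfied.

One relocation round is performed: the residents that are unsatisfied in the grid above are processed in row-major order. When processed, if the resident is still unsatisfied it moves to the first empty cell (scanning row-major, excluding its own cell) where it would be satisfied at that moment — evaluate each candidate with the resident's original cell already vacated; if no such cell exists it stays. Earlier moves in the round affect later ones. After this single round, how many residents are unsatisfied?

2

Initially unsatisfied (in order): (0,0), (0,1), (0,2), (1,1), (1,2).
  (0,0) → (1,0).
  (0,1): no empty cell satisfies it; stays.
  (0,2): no empty cell satisfies it; stays.
  (1,1): now satisfied by earlier moves; stays.
  (1,2) → (2,0).
Resulting grid:
- N N
S S -
S - -
Unsatisfied now: (0,1), (1,1).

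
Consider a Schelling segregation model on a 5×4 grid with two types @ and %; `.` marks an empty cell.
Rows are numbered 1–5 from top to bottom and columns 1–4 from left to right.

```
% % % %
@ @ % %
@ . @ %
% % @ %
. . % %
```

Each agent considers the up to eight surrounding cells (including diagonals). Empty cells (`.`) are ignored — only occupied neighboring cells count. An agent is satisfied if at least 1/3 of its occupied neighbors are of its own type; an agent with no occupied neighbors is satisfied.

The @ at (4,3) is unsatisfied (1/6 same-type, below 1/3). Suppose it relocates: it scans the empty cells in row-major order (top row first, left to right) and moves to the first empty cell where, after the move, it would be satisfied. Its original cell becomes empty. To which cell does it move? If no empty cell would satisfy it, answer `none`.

Vacating (4,3). Empty cells in order:
  (3,2): 4/7 same-type → satisfied — stop here.

(3,2)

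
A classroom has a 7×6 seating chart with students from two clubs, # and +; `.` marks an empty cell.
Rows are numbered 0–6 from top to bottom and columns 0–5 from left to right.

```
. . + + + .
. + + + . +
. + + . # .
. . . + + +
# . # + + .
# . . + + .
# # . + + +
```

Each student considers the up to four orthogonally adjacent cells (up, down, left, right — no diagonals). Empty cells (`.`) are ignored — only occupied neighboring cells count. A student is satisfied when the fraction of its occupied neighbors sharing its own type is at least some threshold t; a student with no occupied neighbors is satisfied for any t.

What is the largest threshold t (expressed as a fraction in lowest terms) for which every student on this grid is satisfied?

0/1

Row 0: (0,2)+ 2/2 · (0,3)+ 3/3 · (0,4)+ 1/1
Row 1: (1,1)+ 2/2 · (1,2)+ 4/4 · (1,3)+ 2/2 · (1,5)+ — no occupied neighbors
Row 2: (2,1)+ 2/2 · (2,2)+ 2/2 · (2,4)# 0/1
Row 3: (3,3)+ 2/2 · (3,4)+ 3/4 · (3,5)+ 1/1
Row 4: (4,0)# 1/1 · (4,2)# 0/1 · (4,3)+ 3/4 · (4,4)+ 3/3
Row 5: (5,0)# 2/2 · (5,3)+ 3/3 · (5,4)+ 3/3
Row 6: (6,0)# 2/2 · (6,1)# 1/1 · (6,3)+ 2/2 · (6,4)+ 3/3 · (6,5)+ 1/1
The smallest same-type fraction is 0/1 at (2,4), which reduces to 0/1. Any threshold above that leaves this student unsatisfied.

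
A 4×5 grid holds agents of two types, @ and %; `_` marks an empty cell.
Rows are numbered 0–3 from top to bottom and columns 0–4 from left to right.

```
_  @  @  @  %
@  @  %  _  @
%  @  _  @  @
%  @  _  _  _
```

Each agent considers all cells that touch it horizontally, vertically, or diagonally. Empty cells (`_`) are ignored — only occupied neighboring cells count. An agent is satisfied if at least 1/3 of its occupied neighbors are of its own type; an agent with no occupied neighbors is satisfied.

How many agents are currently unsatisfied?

(0,1)@ 3/4 ✓
(0,2)@ 3/4 ✓
(0,3)@ 2/4 ✓
(0,4)% 0/2 ✗
(1,0)@ 3/4 ✓
(1,1)@ 4/6 ✓
(1,2)% 0/6 ✗
(1,4)@ 3/4 ✓
(2,0)% 1/5 ✗
(2,1)@ 3/6 ✓
(2,3)@ 2/3 ✓
(2,4)@ 2/2 ✓
(3,0)% 1/3 ✓
(3,1)@ 1/3 ✓
Unsatisfied: (0,4), (1,2), (2,0) — 3 in total.

3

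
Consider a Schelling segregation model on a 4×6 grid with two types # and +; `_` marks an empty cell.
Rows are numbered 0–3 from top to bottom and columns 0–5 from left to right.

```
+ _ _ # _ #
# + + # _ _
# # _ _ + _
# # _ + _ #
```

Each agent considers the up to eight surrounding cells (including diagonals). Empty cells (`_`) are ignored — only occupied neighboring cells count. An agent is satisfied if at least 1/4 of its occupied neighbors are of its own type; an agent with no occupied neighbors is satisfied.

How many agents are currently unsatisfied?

(0,0)+ 1/2 ok
(0,3)# 1/2 ok
(0,5)# 0/0 ok
(1,0)# 2/4 ok
(1,1)+ 2/5 ok
(1,2)+ 1/4 ok
(1,3)# 1/3 ok
(2,0)# 4/5 ok
(2,1)# 4/6 ok
(2,4)+ 1/3 ok
(3,0)# 3/3 ok
(3,1)# 3/3 ok
(3,3)+ 1/1 ok
(3,5)# 0/1 unhappy
Unsatisfied: (3,5) — 1 in total.

1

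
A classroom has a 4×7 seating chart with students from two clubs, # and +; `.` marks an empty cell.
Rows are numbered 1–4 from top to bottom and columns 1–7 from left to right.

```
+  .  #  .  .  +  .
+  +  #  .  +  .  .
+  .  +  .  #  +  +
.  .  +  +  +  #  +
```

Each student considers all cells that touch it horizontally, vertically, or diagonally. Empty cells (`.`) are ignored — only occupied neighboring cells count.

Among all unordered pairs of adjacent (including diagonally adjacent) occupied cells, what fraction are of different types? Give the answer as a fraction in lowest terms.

11/29

Scan each occupied cell's neighbors to the right and below (and the two forward diagonals) so each pair is counted once.
Row 1: +(1,1)–+(2,1)= +(1,1)–+(2,2)= #(1,3)–#(2,3)= #(1,3)–+(2,2)≠ +(1,6)–+(2,5)=  → 1/5 unlike.
Row 2: +(2,1)–+(2,2)= +(2,1)–+(3,1)= +(2,2)–#(2,3)≠ +(2,2)–+(3,3)= +(2,2)–+(3,1)= #(2,3)–+(3,3)≠ +(2,5)–#(3,5)≠ +(2,5)–+(3,6)=  → 3/8 unlike.
Row 3: +(3,3)–+(4,3)= +(3,3)–+(4,4)= #(3,5)–+(3,6)≠ #(3,5)–+(4,5)≠ #(3,5)–#(4,6)= #(3,5)–+(4,4)≠ +(3,6)–+(3,7)= +(3,6)–#(4,6)≠ +(3,6)–+(4,7)= +(3,6)–+(4,5)= +(3,7)–+(4,7)= +(3,7)–#(4,6)≠  → 5/12 unlike.
Row 4: +(4,3)–+(4,4)= +(4,4)–+(4,5)= +(4,5)–#(4,6)≠ #(4,6)–+(4,7)≠  → 2/4 unlike.
Total adjacent occupied pairs: 29; unlike-type pairs: 11.
11/29 is already in lowest terms.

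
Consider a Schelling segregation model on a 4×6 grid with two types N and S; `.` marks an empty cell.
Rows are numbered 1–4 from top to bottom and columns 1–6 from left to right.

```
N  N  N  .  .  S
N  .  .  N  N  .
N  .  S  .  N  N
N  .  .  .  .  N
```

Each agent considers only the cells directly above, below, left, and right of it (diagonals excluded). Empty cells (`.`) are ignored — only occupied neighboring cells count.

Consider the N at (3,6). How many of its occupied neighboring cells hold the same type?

Occupied neighbors of (3,6): (4,6)=N, (3,5)=N.
Same type (N): 2 of 2.

2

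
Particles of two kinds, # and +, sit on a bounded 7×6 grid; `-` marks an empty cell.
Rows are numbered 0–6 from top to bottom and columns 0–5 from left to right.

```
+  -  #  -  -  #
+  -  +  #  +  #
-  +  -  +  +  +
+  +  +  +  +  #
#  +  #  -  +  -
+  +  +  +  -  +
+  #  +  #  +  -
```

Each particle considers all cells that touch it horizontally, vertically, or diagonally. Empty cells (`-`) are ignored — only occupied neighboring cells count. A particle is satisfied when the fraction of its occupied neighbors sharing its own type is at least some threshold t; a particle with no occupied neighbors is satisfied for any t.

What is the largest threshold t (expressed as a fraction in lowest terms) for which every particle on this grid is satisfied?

(0,0)+ 1/1
(0,2)# 1/2
(0,5)# 1/2
(1,0)+ 2/2
(1,2)+ 2/4
(1,3)# 1/5
(1,4)+ 3/6
(1,5)# 1/4
(2,1)+ 5/5
(2,3)+ 6/7
(2,4)+ 5/8
(2,5)+ 3/5
(3,0)+ 3/4
(3,1)+ 4/6
(3,2)+ 5/6
(3,3)+ 5/6
(3,4)+ 5/6
(3,5)# 0/4
(4,0)# 0/5
(4,1)+ 6/8
(4,2)# 0/7
(4,4)+ 4/5
(5,0)+ 3/5
(5,1)+ 5/8
(5,2)+ 4/7
(5,3)+ 4/6
(5,5)+ 2/2
(6,0)+ 2/3
(6,1)# 0/5
(6,2)+ 3/5
(6,3)# 0/4
(6,4)+ 2/3
The smallest same-type fraction is 0/4 at (3,5), which reduces to 0/1. Any threshold above that leaves this particle unsatisfied.

0/1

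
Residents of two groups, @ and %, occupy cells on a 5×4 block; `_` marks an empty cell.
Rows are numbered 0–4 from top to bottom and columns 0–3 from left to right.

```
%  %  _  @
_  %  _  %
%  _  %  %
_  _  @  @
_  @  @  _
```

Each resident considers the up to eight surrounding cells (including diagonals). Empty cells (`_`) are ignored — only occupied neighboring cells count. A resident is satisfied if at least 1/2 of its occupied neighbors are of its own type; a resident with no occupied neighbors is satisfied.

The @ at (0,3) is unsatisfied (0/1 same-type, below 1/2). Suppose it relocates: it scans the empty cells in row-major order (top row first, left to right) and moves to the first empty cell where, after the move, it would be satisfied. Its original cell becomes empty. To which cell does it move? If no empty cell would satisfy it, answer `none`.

Vacating (0,3). Empty cells in order:
  (0,2): 0/3 same-type → still unsatisfied.
  (1,0): 0/4 same-type → still unsatisfied.
  (1,2): 0/5 same-type → still unsatisfied.
  (2,1): 1/4 same-type → still unsatisfied.
  (3,0): 1/2 same-type → satisfied — stop here.

(3,0)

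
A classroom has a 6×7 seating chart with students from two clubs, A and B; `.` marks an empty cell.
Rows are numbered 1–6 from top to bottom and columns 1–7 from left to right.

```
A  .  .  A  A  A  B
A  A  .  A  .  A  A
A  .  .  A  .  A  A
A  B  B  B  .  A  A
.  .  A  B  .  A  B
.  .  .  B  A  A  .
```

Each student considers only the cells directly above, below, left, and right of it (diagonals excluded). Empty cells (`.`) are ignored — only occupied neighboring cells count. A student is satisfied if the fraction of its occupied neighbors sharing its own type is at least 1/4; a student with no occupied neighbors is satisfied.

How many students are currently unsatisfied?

3

Row 1: (1,1)A 1/1 ok · (1,4)A 2/2 ok · (1,5)A 2/2 ok · (1,6)A 2/3 ok · (1,7)B 0/2 unhappy
Row 2: (2,1)A 3/3 ok · (2,2)A 1/1 ok · (2,4)A 2/2 ok · (2,6)A 3/3 ok · (2,7)A 2/3 ok
Row 3: (3,1)A 2/2 ok · (3,4)A 1/2 ok · (3,6)A 3/3 ok · (3,7)A 3/3 ok
Row 4: (4,1)A 1/2 ok · (4,2)B 1/2 ok · (4,3)B 2/3 ok · (4,4)B 2/3 ok · (4,6)A 3/3 ok · (4,7)A 2/3 ok
Row 5: (5,3)A 0/2 unhappy · (5,4)B 2/3 ok · (5,6)A 2/3 ok · (5,7)B 0/2 unhappy
Row 6: (6,4)B 1/2 ok · (6,5)A 1/2 ok · (6,6)A 2/2 ok
Unsatisfied: (1,7), (5,3), (5,7) — 3 in total.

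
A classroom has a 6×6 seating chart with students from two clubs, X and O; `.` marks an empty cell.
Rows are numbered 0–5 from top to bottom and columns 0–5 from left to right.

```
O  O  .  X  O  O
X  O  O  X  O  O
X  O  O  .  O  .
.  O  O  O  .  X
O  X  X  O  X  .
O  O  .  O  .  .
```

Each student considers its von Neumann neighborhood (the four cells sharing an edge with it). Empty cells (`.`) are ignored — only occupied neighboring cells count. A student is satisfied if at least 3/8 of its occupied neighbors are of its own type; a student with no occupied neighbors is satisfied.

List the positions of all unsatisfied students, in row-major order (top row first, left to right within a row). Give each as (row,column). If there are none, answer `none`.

(0,0)O 1/2 satisfied
(0,1)O 2/2 satisfied
(0,3)X 1/2 satisfied
(0,4)O 2/3 satisfied
(0,5)O 2/2 satisfied
(1,0)X 1/3 not
(1,1)O 3/4 satisfied
(1,2)O 2/3 satisfied
(1,3)X 1/3 not
(1,4)O 3/4 satisfied
(1,5)O 2/2 satisfied
(2,0)X 1/2 satisfied
(2,1)O 3/4 satisfied
(2,2)O 3/3 satisfied
(2,4)O 1/1 satisfied
(3,1)O 2/3 satisfied
(3,2)O 3/4 satisfied
(3,3)O 2/2 satisfied
(3,5)X 0/0 satisfied
(4,0)O 1/2 satisfied
(4,1)X 1/4 not
(4,2)X 1/3 not
(4,3)O 2/4 satisfied
(4,4)X 0/1 not
(5,0)O 2/2 satisfied
(5,1)O 1/2 satisfied
(5,3)O 1/1 satisfied

(1,0), (1,3), (4,1), (4,2), (4,4)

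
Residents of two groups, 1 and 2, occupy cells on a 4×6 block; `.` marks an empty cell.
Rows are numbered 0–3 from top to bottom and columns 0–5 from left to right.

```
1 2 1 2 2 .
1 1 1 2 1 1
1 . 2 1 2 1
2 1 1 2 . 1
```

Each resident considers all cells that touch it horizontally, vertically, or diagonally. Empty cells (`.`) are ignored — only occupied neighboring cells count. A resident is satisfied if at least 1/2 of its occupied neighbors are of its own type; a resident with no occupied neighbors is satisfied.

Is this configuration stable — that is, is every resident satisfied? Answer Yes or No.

(0,0)1 2/3 satisfied
(0,1)2 0/5 not
(0,2)1 2/5 not
(0,3)2 2/5 not
(0,4)2 2/4 satisfied
(1,0)1 3/4 satisfied
(1,1)1 5/7 satisfied
(1,2)1 3/7 not
(1,3)2 4/8 satisfied
(1,4)1 3/7 not
(1,5)1 2/4 satisfied
(2,0)1 3/4 satisfied
(2,2)2 2/7 not
(2,3)1 3/7 not
(2,4)2 2/7 not
(2,5)1 3/4 satisfied
(3,0)2 0/2 not
(3,1)1 2/4 satisfied
(3,2)1 2/4 satisfied
(3,3)2 2/4 satisfied
(3,5)1 1/2 satisfied
For instance (0,1) has only 0/5 same-type neighbors, below 1/2.

No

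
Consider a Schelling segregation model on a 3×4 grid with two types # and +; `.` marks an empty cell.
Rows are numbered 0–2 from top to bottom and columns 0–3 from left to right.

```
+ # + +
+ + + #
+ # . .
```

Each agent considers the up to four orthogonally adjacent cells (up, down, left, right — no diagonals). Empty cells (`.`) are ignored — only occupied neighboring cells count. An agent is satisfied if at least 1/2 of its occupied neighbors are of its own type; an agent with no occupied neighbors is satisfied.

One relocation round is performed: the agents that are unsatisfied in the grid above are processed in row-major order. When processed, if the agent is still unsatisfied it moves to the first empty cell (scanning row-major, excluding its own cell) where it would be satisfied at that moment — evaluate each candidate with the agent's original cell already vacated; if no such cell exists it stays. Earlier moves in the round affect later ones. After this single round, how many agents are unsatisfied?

1

Initially unsatisfied (in order): (0,1), (1,3), (2,1).
  (0,1) → (2,2).
  (1,3) → (2,3).
  (2,1): no empty cell satisfies it; stays.
Resulting grid:
+ . + +
+ + + .
+ # # #
Unsatisfied now: (2,1).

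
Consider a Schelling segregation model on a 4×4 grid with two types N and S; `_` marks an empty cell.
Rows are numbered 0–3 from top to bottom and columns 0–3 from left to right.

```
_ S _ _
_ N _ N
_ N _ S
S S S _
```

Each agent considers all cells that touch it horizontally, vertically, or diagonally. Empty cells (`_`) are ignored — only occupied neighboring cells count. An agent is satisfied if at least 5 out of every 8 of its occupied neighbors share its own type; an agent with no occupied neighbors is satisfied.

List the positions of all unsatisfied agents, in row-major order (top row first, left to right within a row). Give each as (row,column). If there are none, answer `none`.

(0,1), (1,1), (1,3), (2,1), (2,3), (3,0)

Row 0: (0,1)S 0/1 unhappy
Row 1: (1,1)N 1/2 unhappy · (1,3)N 0/1 unhappy
Row 2: (2,1)N 1/4 unhappy · (2,3)S 1/2 unhappy
Row 3: (3,0)S 1/2 unhappy · (3,1)S 2/3 ok · (3,2)S 2/3 ok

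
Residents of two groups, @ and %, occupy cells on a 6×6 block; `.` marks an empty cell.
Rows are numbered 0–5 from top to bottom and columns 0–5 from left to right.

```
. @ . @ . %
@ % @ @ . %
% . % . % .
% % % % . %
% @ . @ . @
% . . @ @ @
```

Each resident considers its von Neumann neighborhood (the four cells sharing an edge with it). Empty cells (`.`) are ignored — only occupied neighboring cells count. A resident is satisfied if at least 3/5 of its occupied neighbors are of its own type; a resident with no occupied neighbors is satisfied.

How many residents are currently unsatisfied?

(0,1)@ 0/1 unhappy
(0,3)@ 1/1 ok
(0,5)% 1/1 ok
(1,0)@ 0/2 unhappy
(1,1)% 0/3 unhappy
(1,2)@ 1/3 unhappy
(1,3)@ 2/2 ok
(1,5)% 1/1 ok
(2,0)% 1/2 unhappy
(2,2)% 1/2 unhappy
(2,4)% 0/0 ok
(3,0)% 3/3 ok
(3,1)% 2/3 ok
(3,2)% 3/3 ok
(3,3)% 1/2 unhappy
(3,5)% 0/1 unhappy
(4,0)% 2/3 ok
(4,1)@ 0/2 unhappy
(4,3)@ 1/2 unhappy
(4,5)@ 1/2 unhappy
(5,0)% 1/1 ok
(5,3)@ 2/2 ok
(5,4)@ 2/2 ok
(5,5)@ 2/2 ok
Unsatisfied: (0,1), (1,0), (1,1), (1,2), (2,0), (2,2), (3,3), (3,5), (4,1), (4,3), (4,5) — 11 in total.

11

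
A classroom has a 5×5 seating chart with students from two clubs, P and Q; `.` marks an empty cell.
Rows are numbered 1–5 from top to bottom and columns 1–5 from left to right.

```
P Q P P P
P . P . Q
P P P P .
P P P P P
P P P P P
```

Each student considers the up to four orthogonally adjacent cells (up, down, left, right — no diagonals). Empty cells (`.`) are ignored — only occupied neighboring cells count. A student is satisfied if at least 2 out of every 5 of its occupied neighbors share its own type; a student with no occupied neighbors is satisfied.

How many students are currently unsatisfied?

Row 1: (1,1)P 1/2 satisfied · (1,2)Q 0/2 not · (1,3)P 2/3 satisfied · (1,4)P 2/2 satisfied · (1,5)P 1/2 satisfied
Row 2: (2,1)P 2/2 satisfied · (2,3)P 2/2 satisfied · (2,5)Q 0/1 not
Row 3: (3,1)P 3/3 satisfied · (3,2)P 3/3 satisfied · (3,3)P 4/4 satisfied · (3,4)P 2/2 satisfied
Row 4: (4,1)P 3/3 satisfied · (4,2)P 4/4 satisfied · (4,3)P 4/4 satisfied · (4,4)P 4/4 satisfied · (4,5)P 2/2 satisfied
Row 5: (5,1)P 2/2 satisfied · (5,2)P 3/3 satisfied · (5,3)P 3/3 satisfied · (5,4)P 3/3 satisfied · (5,5)P 2/2 satisfied
Unsatisfied: (1,2), (2,5) — 2 in total.

2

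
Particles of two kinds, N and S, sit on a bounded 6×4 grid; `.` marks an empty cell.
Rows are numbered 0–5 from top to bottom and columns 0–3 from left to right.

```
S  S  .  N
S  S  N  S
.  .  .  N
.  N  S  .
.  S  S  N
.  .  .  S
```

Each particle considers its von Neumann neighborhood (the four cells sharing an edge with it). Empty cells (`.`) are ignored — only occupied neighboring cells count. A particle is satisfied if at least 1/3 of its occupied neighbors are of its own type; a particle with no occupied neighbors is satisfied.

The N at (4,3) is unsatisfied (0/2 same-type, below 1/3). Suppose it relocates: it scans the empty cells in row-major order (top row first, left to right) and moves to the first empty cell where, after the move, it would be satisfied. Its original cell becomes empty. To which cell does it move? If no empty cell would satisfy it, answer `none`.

(0,2)

Vacating (4,3). Empty cells in order:
  (0,2): 2/3 same-type → satisfied — stop here.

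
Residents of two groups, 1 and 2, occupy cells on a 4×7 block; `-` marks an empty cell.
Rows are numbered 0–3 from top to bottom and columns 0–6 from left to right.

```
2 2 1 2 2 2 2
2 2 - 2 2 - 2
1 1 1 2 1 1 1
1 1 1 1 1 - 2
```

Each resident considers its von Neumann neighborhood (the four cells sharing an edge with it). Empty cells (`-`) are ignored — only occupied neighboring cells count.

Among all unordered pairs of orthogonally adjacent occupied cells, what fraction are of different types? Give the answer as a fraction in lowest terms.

Scan each occupied cell's neighbors to the right and below so each pair is counted once.
From row 0: 2 unlike of 11 pairs (running 2/11).
From row 1: 4 unlike of 7 pairs (running 6/18).
From row 2: 4 unlike of 12 pairs (running 10/30).
From row 3: 0 unlike of 4 pairs (running 10/34).
Total adjacent occupied pairs: 34; unlike-type pairs: 10.
10/34 reduces to 5/17.

5/17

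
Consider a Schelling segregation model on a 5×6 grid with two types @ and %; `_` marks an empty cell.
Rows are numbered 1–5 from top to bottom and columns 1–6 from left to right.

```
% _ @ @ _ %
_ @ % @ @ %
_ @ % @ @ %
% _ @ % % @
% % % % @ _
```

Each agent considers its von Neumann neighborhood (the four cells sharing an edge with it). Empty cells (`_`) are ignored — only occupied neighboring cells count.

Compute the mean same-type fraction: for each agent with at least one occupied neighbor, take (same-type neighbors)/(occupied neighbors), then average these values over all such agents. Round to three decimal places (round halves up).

Row 1: (1,1)% — no occupied neighbors · (1,3)@ 1/2 · (1,4)@ 2/2 · (1,6)% 1/1
Row 2: (2,2)@ 1/2 · (2,3)% 1/4 · (2,4)@ 3/4 · (2,5)@ 2/3 · (2,6)% 2/3
Row 3: (3,2)@ 1/2 · (3,3)% 1/4 · (3,4)@ 2/4 · (3,5)@ 2/4 · (3,6)% 1/3
Row 4: (4,1)% 1/1 · (4,3)@ 0/3 · (4,4)% 2/4 · (4,5)% 1/4 · (4,6)@ 0/2
Row 5: (5,1)% 2/2 · (5,2)% 2/2 · (5,3)% 2/3 · (5,4)% 2/3 · (5,5)@ 0/2
Sum over 23 agents: 1/2 + 2/2 + 1/1 + 1/2 + 1/4 + 3/4 + 2/3 + 2/3 + 1/2 + 1/4 + 2/4 + 2/4 + 1/3 + 1/1 + 0/3 + 2/4 + 1/4 + 0/2 + 2/2 + 2/2 + 2/3 + 2/3 + 0/2 = 25/2; mean = 25/2 ÷ 23 = 25/46 = 0.543478… → 0.543.

0.543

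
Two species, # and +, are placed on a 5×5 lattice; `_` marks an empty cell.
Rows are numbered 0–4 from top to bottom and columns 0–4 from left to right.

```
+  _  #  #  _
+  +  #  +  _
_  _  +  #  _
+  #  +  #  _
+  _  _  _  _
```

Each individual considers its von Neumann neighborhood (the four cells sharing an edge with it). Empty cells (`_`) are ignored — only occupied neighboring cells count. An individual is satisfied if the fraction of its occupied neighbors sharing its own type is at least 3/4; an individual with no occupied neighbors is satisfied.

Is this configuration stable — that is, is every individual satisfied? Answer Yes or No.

No

(0,0)+ 1/1 satisfied
(0,2)# 2/2 satisfied
(0,3)# 1/2 not
(1,0)+ 2/2 satisfied
(1,1)+ 1/2 not
(1,2)# 1/4 not
(1,3)+ 0/3 not
(2,2)+ 1/3 not
(2,3)# 1/3 not
(3,0)+ 1/2 not
(3,1)# 0/2 not
(3,2)+ 1/3 not
(3,3)# 1/2 not
(4,0)+ 1/1 satisfied
For instance (0,3) has only 1/2 same-type neighbors, below 3/4.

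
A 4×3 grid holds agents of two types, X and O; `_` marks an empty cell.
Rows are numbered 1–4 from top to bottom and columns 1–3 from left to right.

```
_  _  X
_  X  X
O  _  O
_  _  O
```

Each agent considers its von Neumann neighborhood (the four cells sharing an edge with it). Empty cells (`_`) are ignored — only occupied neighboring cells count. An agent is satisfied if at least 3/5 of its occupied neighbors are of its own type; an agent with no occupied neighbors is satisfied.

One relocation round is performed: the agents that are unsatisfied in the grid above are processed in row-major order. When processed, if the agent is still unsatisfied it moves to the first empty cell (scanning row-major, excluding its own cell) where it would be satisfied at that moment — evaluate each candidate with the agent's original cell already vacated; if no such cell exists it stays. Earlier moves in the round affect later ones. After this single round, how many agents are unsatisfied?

0

Initially unsatisfied (in order): (3,3).
  (3,3) → (1,1).
Resulting grid:
O _ X
_ X X
O _ _
_ _ O
All satisfied now.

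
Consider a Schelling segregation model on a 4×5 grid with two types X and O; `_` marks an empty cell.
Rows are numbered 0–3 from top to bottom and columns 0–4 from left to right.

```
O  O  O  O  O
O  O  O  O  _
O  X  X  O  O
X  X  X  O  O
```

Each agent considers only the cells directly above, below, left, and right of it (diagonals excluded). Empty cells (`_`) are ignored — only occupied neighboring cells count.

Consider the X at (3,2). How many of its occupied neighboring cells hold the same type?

2

Occupied neighbors of (3,2): (2,2)=X, (3,1)=X, (3,3)=O.
Same type (X): 2 of 3.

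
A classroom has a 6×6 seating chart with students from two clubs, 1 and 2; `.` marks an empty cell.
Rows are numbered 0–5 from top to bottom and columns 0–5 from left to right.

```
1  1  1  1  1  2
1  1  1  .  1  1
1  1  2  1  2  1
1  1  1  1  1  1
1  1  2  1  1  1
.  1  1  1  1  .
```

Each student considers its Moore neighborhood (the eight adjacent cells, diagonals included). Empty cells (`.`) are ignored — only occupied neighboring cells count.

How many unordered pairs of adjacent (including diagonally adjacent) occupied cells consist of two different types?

25

Scan each occupied cell's neighbors to the right and below (and the two forward diagonals) so each pair is counted once.
From row 0: 3 unlike of 18 pairs (running 3/18).
From row 1: 4 unlike of 16 pairs (running 7/34).
From row 2: 10 unlike of 21 pairs (running 17/55).
From row 3: 3 unlike of 21 pairs (running 20/76).
From row 4: 5 unlike of 17 pairs (running 25/93).
From row 5: 0 unlike of 3 pairs (running 25/96).
Total adjacent occupied pairs: 96; unlike-type pairs: 25.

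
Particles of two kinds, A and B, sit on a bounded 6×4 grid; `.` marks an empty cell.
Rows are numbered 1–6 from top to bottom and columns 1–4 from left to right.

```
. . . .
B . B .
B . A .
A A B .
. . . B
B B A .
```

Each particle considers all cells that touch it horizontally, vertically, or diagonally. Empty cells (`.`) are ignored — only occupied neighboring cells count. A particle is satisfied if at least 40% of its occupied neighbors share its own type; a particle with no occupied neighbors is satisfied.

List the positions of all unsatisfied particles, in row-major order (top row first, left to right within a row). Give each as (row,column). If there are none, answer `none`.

(2,1)B 1/1 ✓
(2,3)B 0/1 ✗
(3,1)B 1/3 ✗
(3,3)A 1/3 ✗
(4,1)A 1/2 ✓
(4,2)A 2/4 ✓
(4,3)B 1/3 ✗
(5,4)B 1/2 ✓
(6,1)B 1/1 ✓
(6,2)B 1/2 ✓
(6,3)A 0/2 ✗

(2,3), (3,1), (3,3), (4,3), (6,3)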